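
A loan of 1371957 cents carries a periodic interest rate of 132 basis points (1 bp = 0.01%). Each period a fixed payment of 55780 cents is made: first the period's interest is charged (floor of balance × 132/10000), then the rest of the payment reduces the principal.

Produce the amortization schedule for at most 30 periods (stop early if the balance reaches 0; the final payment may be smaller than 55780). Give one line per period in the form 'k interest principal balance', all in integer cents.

1 18109 37671 1334286
2 17612 38168 1296118
3 17108 38672 1257446
4 16598 39182 1218264
5 16081 39699 1178565
6 15557 40223 1138342
7 15026 40754 1097588
8 14488 41292 1056296
9 13943 41837 1014459
10 13390 42390 972069
11 12831 42949 929120
12 12264 43516 885604
13 11689 44091 841513
14 11107 44673 796840
15 10518 45262 751578
16 9920 45860 705718
17 9315 46465 659253
18 8702 47078 612175
19 8080 47700 564475
20 7451 48329 516146
21 6813 48967 467179
22 6166 49614 417565
23 5511 50269 367296
24 4848 50932 316364
25 4176 51604 264760
26 3494 52286 212474
27 2804 52976 159498
28 2105 53675 105823
29 1396 54384 51439
30 678 51439 0

1. interest=⌊1371957·132/10000⌋=18109; principal=55780-18109=37671; balance=1371957-37671=1334286
2. interest=⌊1334286·132/10000⌋=17612; principal=55780-17612=38168; balance=1334286-38168=1296118
3. interest=⌊1296118·132/10000⌋=17108; principal=55780-17108=38672; balance=1296118-38672=1257446
4. interest=⌊1257446·132/10000⌋=16598; principal=55780-16598=39182; balance=1257446-39182=1218264
5. interest=⌊1218264·132/10000⌋=16081; principal=55780-16081=39699; balance=1218264-39699=1178565
6. interest=⌊1178565·132/10000⌋=15557; principal=55780-15557=40223; balance=1178565-40223=1138342
7. interest=⌊1138342·132/10000⌋=15026; principal=55780-15026=40754; balance=1138342-40754=1097588
8. interest=⌊1097588·132/10000⌋=14488; principal=55780-14488=41292; balance=1097588-41292=1056296
9. interest=⌊1056296·132/10000⌋=13943; principal=55780-13943=41837; balance=1056296-41837=1014459
10. interest=⌊1014459·132/10000⌋=13390; principal=55780-13390=42390; balance=1014459-42390=972069
11. interest=⌊972069·132/10000⌋=12831; principal=55780-12831=42949; balance=972069-42949=929120
12. interest=⌊929120·132/10000⌋=12264; principal=55780-12264=43516; balance=929120-43516=885604
13. interest=⌊885604·132/10000⌋=11689; principal=55780-11689=44091; balance=885604-44091=841513
14. interest=⌊841513·132/10000⌋=11107; principal=55780-11107=44673; balance=841513-44673=796840
15. interest=⌊796840·132/10000⌋=10518; principal=55780-10518=45262; balance=796840-45262=751578
16. interest=⌊751578·132/10000⌋=9920; principal=55780-9920=45860; balance=751578-45860=705718
17. interest=⌊705718·132/10000⌋=9315; principal=55780-9315=46465; balance=705718-46465=659253
18. interest=⌊659253·132/10000⌋=8702; principal=55780-8702=47078; balance=659253-47078=612175
19. interest=⌊612175·132/10000⌋=8080; principal=55780-8080=47700; balance=612175-47700=564475
20. interest=⌊564475·132/10000⌋=7451; principal=55780-7451=48329; balance=564475-48329=516146
21. interest=⌊516146·132/10000⌋=6813; principal=55780-6813=48967; balance=516146-48967=467179
22. interest=⌊467179·132/10000⌋=6166; principal=55780-6166=49614; balance=467179-49614=417565
23. interest=⌊417565·132/10000⌋=5511; principal=55780-5511=50269; balance=417565-50269=367296
24. interest=⌊367296·132/10000⌋=4848; principal=55780-4848=50932; balance=367296-50932=316364
25. interest=⌊316364·132/10000⌋=4176; principal=55780-4176=51604; balance=316364-51604=264760
26. interest=⌊264760·132/10000⌋=3494; principal=55780-3494=52286; balance=264760-52286=212474
27. interest=⌊212474·132/10000⌋=2804; principal=55780-2804=52976; balance=212474-52976=159498
28. interest=⌊159498·132/10000⌋=2105; principal=55780-2105=53675; balance=159498-53675=105823
29. interest=⌊105823·132/10000⌋=1396; principal=55780-1396=54384; balance=105823-54384=51439
30. interest=⌊51439·132/10000⌋=678; principal=min(55780-678,51439)=51439; balance=51439-51439=0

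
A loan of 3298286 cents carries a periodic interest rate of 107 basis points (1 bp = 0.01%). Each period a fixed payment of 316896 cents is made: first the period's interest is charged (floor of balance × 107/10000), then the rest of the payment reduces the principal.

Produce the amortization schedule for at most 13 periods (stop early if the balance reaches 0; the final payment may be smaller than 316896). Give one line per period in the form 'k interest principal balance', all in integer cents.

1 35291 281605 3016681
2 32278 284618 2732063
3 29233 287663 2444400
4 26155 290741 2153659
5 23044 293852 1859807
6 19899 296997 1562810
7 16722 300174 1262636
8 13510 303386 959250
9 10263 306633 652617
10 6983 309913 342704
11 3666 313230 29474
12 315 29474 0

1. interest=⌊3298286·107/10000⌋=35291; principal=316896-35291=281605; balance=3298286-281605=3016681
2. interest=⌊3016681·107/10000⌋=32278; principal=316896-32278=284618; balance=3016681-284618=2732063
3. interest=⌊2732063·107/10000⌋=29233; principal=316896-29233=287663; balance=2732063-287663=2444400
4. interest=⌊2444400·107/10000⌋=26155; principal=316896-26155=290741; balance=2444400-290741=2153659
5. interest=⌊2153659·107/10000⌋=23044; principal=316896-23044=293852; balance=2153659-293852=1859807
6. interest=⌊1859807·107/10000⌋=19899; principal=316896-19899=296997; balance=1859807-296997=1562810
7. interest=⌊1562810·107/10000⌋=16722; principal=316896-16722=300174; balance=1562810-300174=1262636
8. interest=⌊1262636·107/10000⌋=13510; principal=316896-13510=303386; balance=1262636-303386=959250
9. interest=⌊959250·107/10000⌋=10263; principal=316896-10263=306633; balance=959250-306633=652617
10. interest=⌊652617·107/10000⌋=6983; principal=316896-6983=309913; balance=652617-309913=342704
11. interest=⌊342704·107/10000⌋=3666; principal=316896-3666=313230; balance=342704-313230=29474
12. interest=⌊29474·107/10000⌋=315; principal=min(316896-315,29474)=29474; balance=29474-29474=0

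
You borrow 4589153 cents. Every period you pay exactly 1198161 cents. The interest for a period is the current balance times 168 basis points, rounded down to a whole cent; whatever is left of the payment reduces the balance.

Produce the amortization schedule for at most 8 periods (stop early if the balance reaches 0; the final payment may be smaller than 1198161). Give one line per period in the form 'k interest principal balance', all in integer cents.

1. interest=⌊4589153·168/10000⌋=77097; principal=1198161-77097=1121064; balance=4589153-1121064=3468089
2. interest=⌊3468089·168/10000⌋=58263; principal=1198161-58263=1139898; balance=3468089-1139898=2328191
3. interest=⌊2328191·168/10000⌋=39113; principal=1198161-39113=1159048; balance=2328191-1159048=1169143
4. interest=⌊1169143·168/10000⌋=19641; principal=min(1198161-19641,1169143)=1169143; balance=1169143-1169143=0

1 77097 1121064 3468089
2 58263 1139898 2328191
3 39113 1159048 1169143
4 19641 1169143 0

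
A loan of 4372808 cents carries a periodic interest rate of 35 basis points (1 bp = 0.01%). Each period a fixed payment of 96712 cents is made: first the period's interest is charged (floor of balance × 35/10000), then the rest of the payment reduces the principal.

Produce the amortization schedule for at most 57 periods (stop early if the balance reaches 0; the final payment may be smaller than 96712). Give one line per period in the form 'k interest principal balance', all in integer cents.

1 15304 81408 4291400
2 15019 81693 4209707
3 14733 81979 4127728
4 14447 82265 4045463
5 14159 82553 3962910
6 13870 82842 3880068
7 13580 83132 3796936
8 13289 83423 3713513
9 12997 83715 3629798
10 12704 84008 3545790
11 12410 84302 3461488
12 12115 84597 3376891
13 11819 84893 3291998
14 11521 85191 3206807
15 11223 85489 3121318
16 10924 85788 3035530
17 10624 86088 2949442
18 10323 86389 2863053
19 10020 86692 2776361
20 9717 86995 2689366
21 9412 87300 2602066
22 9107 87605 2514461
23 8800 87912 2426549
24 8492 88220 2338329
25 8184 88528 2249801
26 7874 88838 2160963
27 7563 89149 2071814
28 7251 89461 1982353
29 6938 89774 1892579
30 6624 90088 1802491
31 6308 90404 1712087
32 5992 90720 1621367
33 5674 91038 1530329
34 5356 91356 1438973
35 5036 91676 1347297
36 4715 91997 1255300
37 4393 92319 1162981
38 4070 92642 1070339
39 3746 92966 977373
40 3420 93292 884081
41 3094 93618 790463
42 2766 93946 696517
43 2437 94275 602242
44 2107 94605 507637
45 1776 94936 412701
46 1444 95268 317433
47 1111 95601 221832
48 776 95936 125896
49 440 96272 29624
50 103 29624 0

1. interest=⌊4372808·35/10000⌋=15304; principal=96712-15304=81408; balance=4372808-81408=4291400
2. interest=⌊4291400·35/10000⌋=15019; principal=96712-15019=81693; balance=4291400-81693=4209707
3. interest=⌊4209707·35/10000⌋=14733; principal=96712-14733=81979; balance=4209707-81979=4127728
4. interest=⌊4127728·35/10000⌋=14447; principal=96712-14447=82265; balance=4127728-82265=4045463
5. interest=⌊4045463·35/10000⌋=14159; principal=96712-14159=82553; balance=4045463-82553=3962910
6. interest=⌊3962910·35/10000⌋=13870; principal=96712-13870=82842; balance=3962910-82842=3880068
7. interest=⌊3880068·35/10000⌋=13580; principal=96712-13580=83132; balance=3880068-83132=3796936
8. interest=⌊3796936·35/10000⌋=13289; principal=96712-13289=83423; balance=3796936-83423=3713513
9. interest=⌊3713513·35/10000⌋=12997; principal=96712-12997=83715; balance=3713513-83715=3629798
10. interest=⌊3629798·35/10000⌋=12704; principal=96712-12704=84008; balance=3629798-84008=3545790
11. interest=⌊3545790·35/10000⌋=12410; principal=96712-12410=84302; balance=3545790-84302=3461488
12. interest=⌊3461488·35/10000⌋=12115; principal=96712-12115=84597; balance=3461488-84597=3376891
13. interest=⌊3376891·35/10000⌋=11819; principal=96712-11819=84893; balance=3376891-84893=3291998
14. interest=⌊3291998·35/10000⌋=11521; principal=96712-11521=85191; balance=3291998-85191=3206807
15. interest=⌊3206807·35/10000⌋=11223; principal=96712-11223=85489; balance=3206807-85489=3121318
16. interest=⌊3121318·35/10000⌋=10924; principal=96712-10924=85788; balance=3121318-85788=3035530
17. interest=⌊3035530·35/10000⌋=10624; principal=96712-10624=86088; balance=3035530-86088=2949442
18. interest=⌊2949442·35/10000⌋=10323; principal=96712-10323=86389; balance=2949442-86389=2863053
19. interest=⌊2863053·35/10000⌋=10020; principal=96712-10020=86692; balance=2863053-86692=2776361
20. interest=⌊2776361·35/10000⌋=9717; principal=96712-9717=86995; balance=2776361-86995=2689366
21. interest=⌊2689366·35/10000⌋=9412; principal=96712-9412=87300; balance=2689366-87300=2602066
22. interest=⌊2602066·35/10000⌋=9107; principal=96712-9107=87605; balance=2602066-87605=2514461
23. interest=⌊2514461·35/10000⌋=8800; principal=96712-8800=87912; balance=2514461-87912=2426549
24. interest=⌊2426549·35/10000⌋=8492; principal=96712-8492=88220; balance=2426549-88220=2338329
25. interest=⌊2338329·35/10000⌋=8184; principal=96712-8184=88528; balance=2338329-88528=2249801
26. interest=⌊2249801·35/10000⌋=7874; principal=96712-7874=88838; balance=2249801-88838=2160963
27. interest=⌊2160963·35/10000⌋=7563; principal=96712-7563=89149; balance=2160963-89149=2071814
28. interest=⌊2071814·35/10000⌋=7251; principal=96712-7251=89461; balance=2071814-89461=1982353
29. interest=⌊1982353·35/10000⌋=6938; principal=96712-6938=89774; balance=1982353-89774=1892579
30. interest=⌊1892579·35/10000⌋=6624; principal=96712-6624=90088; balance=1892579-90088=1802491
31. interest=⌊1802491·35/10000⌋=6308; principal=96712-6308=90404; balance=1802491-90404=1712087
32. interest=⌊1712087·35/10000⌋=5992; principal=96712-5992=90720; balance=1712087-90720=1621367
33. interest=⌊1621367·35/10000⌋=5674; principal=96712-5674=91038; balance=1621367-91038=1530329
34. interest=⌊1530329·35/10000⌋=5356; principal=96712-5356=91356; balance=1530329-91356=1438973
35. interest=⌊1438973·35/10000⌋=5036; principal=96712-5036=91676; balance=1438973-91676=1347297
36. interest=⌊1347297·35/10000⌋=4715; principal=96712-4715=91997; balance=1347297-91997=1255300
37. interest=⌊1255300·35/10000⌋=4393; principal=96712-4393=92319; balance=1255300-92319=1162981
38. interest=⌊1162981·35/10000⌋=4070; principal=96712-4070=92642; balance=1162981-92642=1070339
39. interest=⌊1070339·35/10000⌋=3746; principal=96712-3746=92966; balance=1070339-92966=977373
40. interest=⌊977373·35/10000⌋=3420; principal=96712-3420=93292; balance=977373-93292=884081
41. interest=⌊884081·35/10000⌋=3094; principal=96712-3094=93618; balance=884081-93618=790463
42. interest=⌊790463·35/10000⌋=2766; principal=96712-2766=93946; balance=790463-93946=696517
43. interest=⌊696517·35/10000⌋=2437; principal=96712-2437=94275; balance=696517-94275=602242
44. interest=⌊602242·35/10000⌋=2107; principal=96712-2107=94605; balance=602242-94605=507637
45. interest=⌊507637·35/10000⌋=1776; principal=96712-1776=94936; balance=507637-94936=412701
46. interest=⌊412701·35/10000⌋=1444; principal=96712-1444=95268; balance=412701-95268=317433
47. interest=⌊317433·35/10000⌋=1111; principal=96712-1111=95601; balance=317433-95601=221832
48. interest=⌊221832·35/10000⌋=776; principal=96712-776=95936; balance=221832-95936=125896
49. interest=⌊125896·35/10000⌋=440; principal=96712-440=96272; balance=125896-96272=29624
50. interest=⌊29624·35/10000⌋=103; principal=min(96712-103,29624)=29624; balance=29624-29624=0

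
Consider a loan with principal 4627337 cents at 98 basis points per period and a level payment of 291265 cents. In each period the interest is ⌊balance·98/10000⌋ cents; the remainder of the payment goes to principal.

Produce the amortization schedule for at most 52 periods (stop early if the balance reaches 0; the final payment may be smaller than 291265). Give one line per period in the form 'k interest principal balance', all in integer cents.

1. interest=⌊4627337·98/10000⌋=45347; principal=291265-45347=245918; balance=4627337-245918=4381419
2. interest=⌊4381419·98/10000⌋=42937; principal=291265-42937=248328; balance=4381419-248328=4133091
3. interest=⌊4133091·98/10000⌋=40504; principal=291265-40504=250761; balance=4133091-250761=3882330
4. interest=⌊3882330·98/10000⌋=38046; principal=291265-38046=253219; balance=3882330-253219=3629111
5. interest=⌊3629111·98/10000⌋=35565; principal=291265-35565=255700; balance=3629111-255700=3373411
6. interest=⌊3373411·98/10000⌋=33059; principal=291265-33059=258206; balance=3373411-258206=3115205
7. interest=⌊3115205·98/10000⌋=30529; principal=291265-30529=260736; balance=3115205-260736=2854469
8. interest=⌊2854469·98/10000⌋=27973; principal=291265-27973=263292; balance=2854469-263292=2591177
9. interest=⌊2591177·98/10000⌋=25393; principal=291265-25393=265872; balance=2591177-265872=2325305
10. interest=⌊2325305·98/10000⌋=22787; principal=291265-22787=268478; balance=2325305-268478=2056827
11. interest=⌊2056827·98/10000⌋=20156; principal=291265-20156=271109; balance=2056827-271109=1785718
12. interest=⌊1785718·98/10000⌋=17500; principal=291265-17500=273765; balance=1785718-273765=1511953
13. interest=⌊1511953·98/10000⌋=14817; principal=291265-14817=276448; balance=1511953-276448=1235505
14. interest=⌊1235505·98/10000⌋=12107; principal=291265-12107=279158; balance=1235505-279158=956347
15. interest=⌊956347·98/10000⌋=9372; principal=291265-9372=281893; balance=956347-281893=674454
16. interest=⌊674454·98/10000⌋=6609; principal=291265-6609=284656; balance=674454-284656=389798
17. interest=⌊389798·98/10000⌋=3820; principal=291265-3820=287445; balance=389798-287445=102353
18. interest=⌊102353·98/10000⌋=1003; principal=min(291265-1003,102353)=102353; balance=102353-102353=0

1 45347 245918 4381419
2 42937 248328 4133091
3 40504 250761 3882330
4 38046 253219 3629111
5 35565 255700 3373411
6 33059 258206 3115205
7 30529 260736 2854469
8 27973 263292 2591177
9 25393 265872 2325305
10 22787 268478 2056827
11 20156 271109 1785718
12 17500 273765 1511953
13 14817 276448 1235505
14 12107 279158 956347
15 9372 281893 674454
16 6609 284656 389798
17 3820 287445 102353
18 1003 102353 0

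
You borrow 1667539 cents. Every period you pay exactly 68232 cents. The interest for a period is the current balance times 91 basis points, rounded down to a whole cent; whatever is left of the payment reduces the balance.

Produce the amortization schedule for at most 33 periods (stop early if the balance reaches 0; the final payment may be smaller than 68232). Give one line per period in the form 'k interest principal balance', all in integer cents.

1. interest=⌊1667539·91/10000⌋=15174; principal=68232-15174=53058; balance=1667539-53058=1614481
2. interest=⌊1614481·91/10000⌋=14691; principal=68232-14691=53541; balance=1614481-53541=1560940
3. interest=⌊1560940·91/10000⌋=14204; principal=68232-14204=54028; balance=1560940-54028=1506912
4. interest=⌊1506912·91/10000⌋=13712; principal=68232-13712=54520; balance=1506912-54520=1452392
5. interest=⌊1452392·91/10000⌋=13216; principal=68232-13216=55016; balance=1452392-55016=1397376
6. interest=⌊1397376·91/10000⌋=12716; principal=68232-12716=55516; balance=1397376-55516=1341860
7. interest=⌊1341860·91/10000⌋=12210; principal=68232-12210=56022; balance=1341860-56022=1285838
8. interest=⌊1285838·91/10000⌋=11701; principal=68232-11701=56531; balance=1285838-56531=1229307
9. interest=⌊1229307·91/10000⌋=11186; principal=68232-11186=57046; balance=1229307-57046=1172261
10. interest=⌊1172261·91/10000⌋=10667; principal=68232-10667=57565; balance=1172261-57565=1114696
11. interest=⌊1114696·91/10000⌋=10143; principal=68232-10143=58089; balance=1114696-58089=1056607
12. interest=⌊1056607·91/10000⌋=9615; principal=68232-9615=58617; balance=1056607-58617=997990
13. interest=⌊997990·91/10000⌋=9081; principal=68232-9081=59151; balance=997990-59151=938839
14. interest=⌊938839·91/10000⌋=8543; principal=68232-8543=59689; balance=938839-59689=879150
15. interest=⌊879150·91/10000⌋=8000; principal=68232-8000=60232; balance=879150-60232=818918
16. interest=⌊818918·91/10000⌋=7452; principal=68232-7452=60780; balance=818918-60780=758138
17. interest=⌊758138·91/10000⌋=6899; principal=68232-6899=61333; balance=758138-61333=696805
18. interest=⌊696805·91/10000⌋=6340; principal=68232-6340=61892; balance=696805-61892=634913
19. interest=⌊634913·91/10000⌋=5777; principal=68232-5777=62455; balance=634913-62455=572458
20. interest=⌊572458·91/10000⌋=5209; principal=68232-5209=63023; balance=572458-63023=509435
21. interest=⌊509435·91/10000⌋=4635; principal=68232-4635=63597; balance=509435-63597=445838
22. interest=⌊445838·91/10000⌋=4057; principal=68232-4057=64175; balance=445838-64175=381663
23. interest=⌊381663·91/10000⌋=3473; principal=68232-3473=64759; balance=381663-64759=316904
24. interest=⌊316904·91/10000⌋=2883; principal=68232-2883=65349; balance=316904-65349=251555
25. interest=⌊251555·91/10000⌋=2289; principal=68232-2289=65943; balance=251555-65943=185612
26. interest=⌊185612·91/10000⌋=1689; principal=68232-1689=66543; balance=185612-66543=119069
27. interest=⌊119069·91/10000⌋=1083; principal=68232-1083=67149; balance=119069-67149=51920
28. interest=⌊51920·91/10000⌋=472; principal=min(68232-472,51920)=51920; balance=51920-51920=0

1 15174 53058 1614481
2 14691 53541 1560940
3 14204 54028 1506912
4 13712 54520 1452392
5 13216 55016 1397376
6 12716 55516 1341860
7 12210 56022 1285838
8 11701 56531 1229307
9 11186 57046 1172261
10 10667 57565 1114696
11 10143 58089 1056607
12 9615 58617 997990
13 9081 59151 938839
14 8543 59689 879150
15 8000 60232 818918
16 7452 60780 758138
17 6899 61333 696805
18 6340 61892 634913
19 5777 62455 572458
20 5209 63023 509435
21 4635 63597 445838
22 4057 64175 381663
23 3473 64759 316904
24 2883 65349 251555
25 2289 65943 185612
26 1689 66543 119069
27 1083 67149 51920
28 472 51920 0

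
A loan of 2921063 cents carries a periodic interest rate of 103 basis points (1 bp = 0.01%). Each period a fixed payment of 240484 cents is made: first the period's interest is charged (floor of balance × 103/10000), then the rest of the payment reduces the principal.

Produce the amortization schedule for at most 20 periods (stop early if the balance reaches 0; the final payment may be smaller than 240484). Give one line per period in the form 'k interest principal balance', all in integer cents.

1. interest=⌊2921063·103/10000⌋=30086; principal=240484-30086=210398; balance=2921063-210398=2710665
2. interest=⌊2710665·103/10000⌋=27919; principal=240484-27919=212565; balance=2710665-212565=2498100
3. interest=⌊2498100·103/10000⌋=25730; principal=240484-25730=214754; balance=2498100-214754=2283346
4. interest=⌊2283346·103/10000⌋=23518; principal=240484-23518=216966; balance=2283346-216966=2066380
5. interest=⌊2066380·103/10000⌋=21283; principal=240484-21283=219201; balance=2066380-219201=1847179
6. interest=⌊1847179·103/10000⌋=19025; principal=240484-19025=221459; balance=1847179-221459=1625720
7. interest=⌊1625720·103/10000⌋=16744; principal=240484-16744=223740; balance=1625720-223740=1401980
8. interest=⌊1401980·103/10000⌋=14440; principal=240484-14440=226044; balance=1401980-226044=1175936
9. interest=⌊1175936·103/10000⌋=12112; principal=240484-12112=228372; balance=1175936-228372=947564
10. interest=⌊947564·103/10000⌋=9759; principal=240484-9759=230725; balance=947564-230725=716839
11. interest=⌊716839·103/10000⌋=7383; principal=240484-7383=233101; balance=716839-233101=483738
12. interest=⌊483738·103/10000⌋=4982; principal=240484-4982=235502; balance=483738-235502=248236
13. interest=⌊248236·103/10000⌋=2556; principal=240484-2556=237928; balance=248236-237928=10308
14. interest=⌊10308·103/10000⌋=106; principal=min(240484-106,10308)=10308; balance=10308-10308=0

1 30086 210398 2710665
2 27919 212565 2498100
3 25730 214754 2283346
4 23518 216966 2066380
5 21283 219201 1847179
6 19025 221459 1625720
7 16744 223740 1401980
8 14440 226044 1175936
9 12112 228372 947564
10 9759 230725 716839
11 7383 233101 483738
12 4982 235502 248236
13 2556 237928 10308
14 106 10308 0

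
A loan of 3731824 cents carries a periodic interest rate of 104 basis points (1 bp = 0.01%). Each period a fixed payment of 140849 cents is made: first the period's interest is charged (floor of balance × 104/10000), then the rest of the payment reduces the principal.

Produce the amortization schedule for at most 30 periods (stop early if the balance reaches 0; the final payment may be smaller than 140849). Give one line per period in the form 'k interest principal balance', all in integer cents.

1 38810 102039 3629785
2 37749 103100 3526685
3 36677 104172 3422513
4 35594 105255 3317258
5 34499 106350 3210908
6 33393 107456 3103452
7 32275 108574 2994878
8 31146 109703 2885175
9 30005 110844 2774331
10 28853 111996 2662335
11 27688 113161 2549174
12 26511 114338 2434836
13 25322 115527 2319309
14 24120 116729 2202580
15 22906 117943 2084637
16 21680 119169 1965468
17 20440 120409 1845059
18 19188 121661 1723398
19 17923 122926 1600472
20 16644 124205 1476267
21 15353 125496 1350771
22 14048 126801 1223970
23 12729 128120 1095850
24 11396 129453 966397
25 10050 130799 835598
26 8690 132159 703439
27 7315 133534 569905
28 5927 134922 434983
29 4523 136326 298657
30 3106 137743 160914

1. interest=⌊3731824·104/10000⌋=38810; principal=140849-38810=102039; balance=3731824-102039=3629785
2. interest=⌊3629785·104/10000⌋=37749; principal=140849-37749=103100; balance=3629785-103100=3526685
3. interest=⌊3526685·104/10000⌋=36677; principal=140849-36677=104172; balance=3526685-104172=3422513
4. interest=⌊3422513·104/10000⌋=35594; principal=140849-35594=105255; balance=3422513-105255=3317258
5. interest=⌊3317258·104/10000⌋=34499; principal=140849-34499=106350; balance=3317258-106350=3210908
6. interest=⌊3210908·104/10000⌋=33393; principal=140849-33393=107456; balance=3210908-107456=3103452
7. interest=⌊3103452·104/10000⌋=32275; principal=140849-32275=108574; balance=3103452-108574=2994878
8. interest=⌊2994878·104/10000⌋=31146; principal=140849-31146=109703; balance=2994878-109703=2885175
9. interest=⌊2885175·104/10000⌋=30005; principal=140849-30005=110844; balance=2885175-110844=2774331
10. interest=⌊2774331·104/10000⌋=28853; principal=140849-28853=111996; balance=2774331-111996=2662335
11. interest=⌊2662335·104/10000⌋=27688; principal=140849-27688=113161; balance=2662335-113161=2549174
12. interest=⌊2549174·104/10000⌋=26511; principal=140849-26511=114338; balance=2549174-114338=2434836
13. interest=⌊2434836·104/10000⌋=25322; principal=140849-25322=115527; balance=2434836-115527=2319309
14. interest=⌊2319309·104/10000⌋=24120; principal=140849-24120=116729; balance=2319309-116729=2202580
15. interest=⌊2202580·104/10000⌋=22906; principal=140849-22906=117943; balance=2202580-117943=2084637
16. interest=⌊2084637·104/10000⌋=21680; principal=140849-21680=119169; balance=2084637-119169=1965468
17. interest=⌊1965468·104/10000⌋=20440; principal=140849-20440=120409; balance=1965468-120409=1845059
18. interest=⌊1845059·104/10000⌋=19188; principal=140849-19188=121661; balance=1845059-121661=1723398
19. interest=⌊1723398·104/10000⌋=17923; principal=140849-17923=122926; balance=1723398-122926=1600472
20. interest=⌊1600472·104/10000⌋=16644; principal=140849-16644=124205; balance=1600472-124205=1476267
21. interest=⌊1476267·104/10000⌋=15353; principal=140849-15353=125496; balance=1476267-125496=1350771
22. interest=⌊1350771·104/10000⌋=14048; principal=140849-14048=126801; balance=1350771-126801=1223970
23. interest=⌊1223970·104/10000⌋=12729; principal=140849-12729=128120; balance=1223970-128120=1095850
24. interest=⌊1095850·104/10000⌋=11396; principal=140849-11396=129453; balance=1095850-129453=966397
25. interest=⌊966397·104/10000⌋=10050; principal=140849-10050=130799; balance=966397-130799=835598
26. interest=⌊835598·104/10000⌋=8690; principal=140849-8690=132159; balance=835598-132159=703439
27. interest=⌊703439·104/10000⌋=7315; principal=140849-7315=133534; balance=703439-133534=569905
28. interest=⌊569905·104/10000⌋=5927; principal=140849-5927=134922; balance=569905-134922=434983
29. interest=⌊434983·104/10000⌋=4523; principal=140849-4523=136326; balance=434983-136326=298657
30. interest=⌊298657·104/10000⌋=3106; principal=140849-3106=137743; balance=298657-137743=160914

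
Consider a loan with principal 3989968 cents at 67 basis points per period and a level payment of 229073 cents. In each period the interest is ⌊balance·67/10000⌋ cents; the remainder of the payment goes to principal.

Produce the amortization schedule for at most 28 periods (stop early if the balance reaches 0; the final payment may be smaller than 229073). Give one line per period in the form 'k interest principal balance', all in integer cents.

1 26732 202341 3787627
2 25377 203696 3583931
3 24012 205061 3378870
4 22638 206435 3172435
5 21255 207818 2964617
6 19862 209211 2755406
7 18461 210612 2544794
8 17050 212023 2332771
9 15629 213444 2119327
10 14199 214874 1904453
11 12759 216314 1688139
12 11310 217763 1470376
13 9851 219222 1251154
14 8382 220691 1030463
15 6904 222169 808294
16 5415 223658 584636
17 3917 225156 359480
18 2408 226665 132815
19 889 132815 0

1. interest=⌊3989968·67/10000⌋=26732; principal=229073-26732=202341; balance=3989968-202341=3787627
2. interest=⌊3787627·67/10000⌋=25377; principal=229073-25377=203696; balance=3787627-203696=3583931
3. interest=⌊3583931·67/10000⌋=24012; principal=229073-24012=205061; balance=3583931-205061=3378870
4. interest=⌊3378870·67/10000⌋=22638; principal=229073-22638=206435; balance=3378870-206435=3172435
5. interest=⌊3172435·67/10000⌋=21255; principal=229073-21255=207818; balance=3172435-207818=2964617
6. interest=⌊2964617·67/10000⌋=19862; principal=229073-19862=209211; balance=2964617-209211=2755406
7. interest=⌊2755406·67/10000⌋=18461; principal=229073-18461=210612; balance=2755406-210612=2544794
8. interest=⌊2544794·67/10000⌋=17050; principal=229073-17050=212023; balance=2544794-212023=2332771
9. interest=⌊2332771·67/10000⌋=15629; principal=229073-15629=213444; balance=2332771-213444=2119327
10. interest=⌊2119327·67/10000⌋=14199; principal=229073-14199=214874; balance=2119327-214874=1904453
11. interest=⌊1904453·67/10000⌋=12759; principal=229073-12759=216314; balance=1904453-216314=1688139
12. interest=⌊1688139·67/10000⌋=11310; principal=229073-11310=217763; balance=1688139-217763=1470376
13. interest=⌊1470376·67/10000⌋=9851; principal=229073-9851=219222; balance=1470376-219222=1251154
14. interest=⌊1251154·67/10000⌋=8382; principal=229073-8382=220691; balance=1251154-220691=1030463
15. interest=⌊1030463·67/10000⌋=6904; principal=229073-6904=222169; balance=1030463-222169=808294
16. interest=⌊808294·67/10000⌋=5415; principal=229073-5415=223658; balance=808294-223658=584636
17. interest=⌊584636·67/10000⌋=3917; principal=229073-3917=225156; balance=584636-225156=359480
18. interest=⌊359480·67/10000⌋=2408; principal=229073-2408=226665; balance=359480-226665=132815
19. interest=⌊132815·67/10000⌋=889; principal=min(229073-889,132815)=132815; balance=132815-132815=0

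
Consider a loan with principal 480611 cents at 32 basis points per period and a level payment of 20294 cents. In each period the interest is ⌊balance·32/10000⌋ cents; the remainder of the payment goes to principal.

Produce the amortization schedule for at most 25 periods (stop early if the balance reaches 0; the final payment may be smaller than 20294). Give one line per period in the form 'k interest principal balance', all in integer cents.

1 1537 18757 461854
2 1477 18817 443037
3 1417 18877 424160
4 1357 18937 405223
5 1296 18998 386225
6 1235 19059 367166
7 1174 19120 348046
8 1113 19181 328865
9 1052 19242 309623
10 990 19304 290319
11 929 19365 270954
12 867 19427 251527
13 804 19490 232037
14 742 19552 212485
15 679 19615 192870
16 617 19677 173193
17 554 19740 153453
18 491 19803 133650
19 427 19867 113783
20 364 19930 93853
21 300 19994 73859
22 236 20058 53801
23 172 20122 33679
24 107 20187 13492
25 43 13492 0

1. interest=⌊480611·32/10000⌋=1537; principal=20294-1537=18757; balance=480611-18757=461854
2. interest=⌊461854·32/10000⌋=1477; principal=20294-1477=18817; balance=461854-18817=443037
3. interest=⌊443037·32/10000⌋=1417; principal=20294-1417=18877; balance=443037-18877=424160
4. interest=⌊424160·32/10000⌋=1357; principal=20294-1357=18937; balance=424160-18937=405223
5. interest=⌊405223·32/10000⌋=1296; principal=20294-1296=18998; balance=405223-18998=386225
6. interest=⌊386225·32/10000⌋=1235; principal=20294-1235=19059; balance=386225-19059=367166
7. interest=⌊367166·32/10000⌋=1174; principal=20294-1174=19120; balance=367166-19120=348046
8. interest=⌊348046·32/10000⌋=1113; principal=20294-1113=19181; balance=348046-19181=328865
9. interest=⌊328865·32/10000⌋=1052; principal=20294-1052=19242; balance=328865-19242=309623
10. interest=⌊309623·32/10000⌋=990; principal=20294-990=19304; balance=309623-19304=290319
11. interest=⌊290319·32/10000⌋=929; principal=20294-929=19365; balance=290319-19365=270954
12. interest=⌊270954·32/10000⌋=867; principal=20294-867=19427; balance=270954-19427=251527
13. interest=⌊251527·32/10000⌋=804; principal=20294-804=19490; balance=251527-19490=232037
14. interest=⌊232037·32/10000⌋=742; principal=20294-742=19552; balance=232037-19552=212485
15. interest=⌊212485·32/10000⌋=679; principal=20294-679=19615; balance=212485-19615=192870
16. interest=⌊192870·32/10000⌋=617; principal=20294-617=19677; balance=192870-19677=173193
17. interest=⌊173193·32/10000⌋=554; principal=20294-554=19740; balance=173193-19740=153453
18. interest=⌊153453·32/10000⌋=491; principal=20294-491=19803; balance=153453-19803=133650
19. interest=⌊133650·32/10000⌋=427; principal=20294-427=19867; balance=133650-19867=113783
20. interest=⌊113783·32/10000⌋=364; principal=20294-364=19930; balance=113783-19930=93853
21. interest=⌊93853·32/10000⌋=300; principal=20294-300=19994; balance=93853-19994=73859
22. interest=⌊73859·32/10000⌋=236; principal=20294-236=20058; balance=73859-20058=53801
23. interest=⌊53801·32/10000⌋=172; principal=20294-172=20122; balance=53801-20122=33679
24. interest=⌊33679·32/10000⌋=107; principal=20294-107=20187; balance=33679-20187=13492
25. interest=⌊13492·32/10000⌋=43; principal=min(20294-43,13492)=13492; balance=13492-13492=0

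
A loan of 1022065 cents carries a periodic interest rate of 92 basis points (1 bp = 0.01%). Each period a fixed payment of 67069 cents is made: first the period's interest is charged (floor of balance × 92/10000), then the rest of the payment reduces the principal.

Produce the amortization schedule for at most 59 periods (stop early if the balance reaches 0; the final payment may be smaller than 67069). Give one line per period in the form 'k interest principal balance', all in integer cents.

1 9402 57667 964398
2 8872 58197 906201
3 8337 58732 847469
4 7796 59273 788196
5 7251 59818 728378
6 6701 60368 668010
7 6145 60924 607086
8 5585 61484 545602
9 5019 62050 483552
10 4448 62621 420931
11 3872 63197 357734
12 3291 63778 293956
13 2704 64365 229591
14 2112 64957 164634
15 1514 65555 99079
16 911 66158 32921
17 302 32921 0

1. interest=⌊1022065·92/10000⌋=9402; principal=67069-9402=57667; balance=1022065-57667=964398
2. interest=⌊964398·92/10000⌋=8872; principal=67069-8872=58197; balance=964398-58197=906201
3. interest=⌊906201·92/10000⌋=8337; principal=67069-8337=58732; balance=906201-58732=847469
4. interest=⌊847469·92/10000⌋=7796; principal=67069-7796=59273; balance=847469-59273=788196
5. interest=⌊788196·92/10000⌋=7251; principal=67069-7251=59818; balance=788196-59818=728378
6. interest=⌊728378·92/10000⌋=6701; principal=67069-6701=60368; balance=728378-60368=668010
7. interest=⌊668010·92/10000⌋=6145; principal=67069-6145=60924; balance=668010-60924=607086
8. interest=⌊607086·92/10000⌋=5585; principal=67069-5585=61484; balance=607086-61484=545602
9. interest=⌊545602·92/10000⌋=5019; principal=67069-5019=62050; balance=545602-62050=483552
10. interest=⌊483552·92/10000⌋=4448; principal=67069-4448=62621; balance=483552-62621=420931
11. interest=⌊420931·92/10000⌋=3872; principal=67069-3872=63197; balance=420931-63197=357734
12. interest=⌊357734·92/10000⌋=3291; principal=67069-3291=63778; balance=357734-63778=293956
13. interest=⌊293956·92/10000⌋=2704; principal=67069-2704=64365; balance=293956-64365=229591
14. interest=⌊229591·92/10000⌋=2112; principal=67069-2112=64957; balance=229591-64957=164634
15. interest=⌊164634·92/10000⌋=1514; principal=67069-1514=65555; balance=164634-65555=99079
16. interest=⌊99079·92/10000⌋=911; principal=67069-911=66158; balance=99079-66158=32921
17. interest=⌊32921·92/10000⌋=302; principal=min(67069-302,32921)=32921; balance=32921-32921=0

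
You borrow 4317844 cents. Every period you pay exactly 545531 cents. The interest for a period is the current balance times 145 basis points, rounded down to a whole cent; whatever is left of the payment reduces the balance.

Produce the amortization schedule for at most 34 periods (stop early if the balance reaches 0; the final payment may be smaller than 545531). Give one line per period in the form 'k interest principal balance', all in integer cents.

1 62608 482923 3834921
2 55606 489925 3344996
3 48502 497029 2847967
4 41295 504236 2343731
5 33984 511547 1832184
6 26566 518965 1313219
7 19041 526490 786729
8 11407 534124 252605
9 3662 252605 0

1. interest=⌊4317844·145/10000⌋=62608; principal=545531-62608=482923; balance=4317844-482923=3834921
2. interest=⌊3834921·145/10000⌋=55606; principal=545531-55606=489925; balance=3834921-489925=3344996
3. interest=⌊3344996·145/10000⌋=48502; principal=545531-48502=497029; balance=3344996-497029=2847967
4. interest=⌊2847967·145/10000⌋=41295; principal=545531-41295=504236; balance=2847967-504236=2343731
5. interest=⌊2343731·145/10000⌋=33984; principal=545531-33984=511547; balance=2343731-511547=1832184
6. interest=⌊1832184·145/10000⌋=26566; principal=545531-26566=518965; balance=1832184-518965=1313219
7. interest=⌊1313219·145/10000⌋=19041; principal=545531-19041=526490; balance=1313219-526490=786729
8. interest=⌊786729·145/10000⌋=11407; principal=545531-11407=534124; balance=786729-534124=252605
9. interest=⌊252605·145/10000⌋=3662; principal=min(545531-3662,252605)=252605; balance=252605-252605=0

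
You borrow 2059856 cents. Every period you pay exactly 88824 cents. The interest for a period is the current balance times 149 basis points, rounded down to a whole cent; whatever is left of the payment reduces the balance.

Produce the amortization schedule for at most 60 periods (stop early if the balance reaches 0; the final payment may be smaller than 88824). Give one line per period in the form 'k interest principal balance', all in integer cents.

1. interest=⌊2059856·149/10000⌋=30691; principal=88824-30691=58133; balance=2059856-58133=2001723
2. interest=⌊2001723·149/10000⌋=29825; principal=88824-29825=58999; balance=2001723-58999=1942724
3. interest=⌊1942724·149/10000⌋=28946; principal=88824-28946=59878; balance=1942724-59878=1882846
4. interest=⌊1882846·149/10000⌋=28054; principal=88824-28054=60770; balance=1882846-60770=1822076
5. interest=⌊1822076·149/10000⌋=27148; principal=88824-27148=61676; balance=1822076-61676=1760400
6. interest=⌊1760400·149/10000⌋=26229; principal=88824-26229=62595; balance=1760400-62595=1697805
7. interest=⌊1697805·149/10000⌋=25297; principal=88824-25297=63527; balance=1697805-63527=1634278
8. interest=⌊1634278·149/10000⌋=24350; principal=88824-24350=64474; balance=1634278-64474=1569804
9. interest=⌊1569804·149/10000⌋=23390; principal=88824-23390=65434; balance=1569804-65434=1504370
10. interest=⌊1504370·149/10000⌋=22415; principal=88824-22415=66409; balance=1504370-66409=1437961
11. interest=⌊1437961·149/10000⌋=21425; principal=88824-21425=67399; balance=1437961-67399=1370562
12. interest=⌊1370562·149/10000⌋=20421; principal=88824-20421=68403; balance=1370562-68403=1302159
13. interest=⌊1302159·149/10000⌋=19402; principal=88824-19402=69422; balance=1302159-69422=1232737
14. interest=⌊1232737·149/10000⌋=18367; principal=88824-18367=70457; balance=1232737-70457=1162280
15. interest=⌊1162280·149/10000⌋=17317; principal=88824-17317=71507; balance=1162280-71507=1090773
16. interest=⌊1090773·149/10000⌋=16252; principal=88824-16252=72572; balance=1090773-72572=1018201
17. interest=⌊1018201·149/10000⌋=15171; principal=88824-15171=73653; balance=1018201-73653=944548
18. interest=⌊944548·149/10000⌋=14073; principal=88824-14073=74751; balance=944548-74751=869797
19. interest=⌊869797·149/10000⌋=12959; principal=88824-12959=75865; balance=869797-75865=793932
20. interest=⌊793932·149/10000⌋=11829; principal=88824-11829=76995; balance=793932-76995=716937
21. interest=⌊716937·149/10000⌋=10682; principal=88824-10682=78142; balance=716937-78142=638795
22. interest=⌊638795·149/10000⌋=9518; principal=88824-9518=79306; balance=638795-79306=559489
23. interest=⌊559489·149/10000⌋=8336; principal=88824-8336=80488; balance=559489-80488=479001
24. interest=⌊479001·149/10000⌋=7137; principal=88824-7137=81687; balance=479001-81687=397314
25. interest=⌊397314·149/10000⌋=5919; principal=88824-5919=82905; balance=397314-82905=314409
26. interest=⌊314409·149/10000⌋=4684; principal=88824-4684=84140; balance=314409-84140=230269
27. interest=⌊230269·149/10000⌋=3431; principal=88824-3431=85393; balance=230269-85393=144876
28. interest=⌊144876·149/10000⌋=2158; principal=88824-2158=86666; balance=144876-86666=58210
29. interest=⌊58210·149/10000⌋=867; principal=min(88824-867,58210)=58210; balance=58210-58210=0

1 30691 58133 2001723
2 29825 58999 1942724
3 28946 59878 1882846
4 28054 60770 1822076
5 27148 61676 1760400
6 26229 62595 1697805
7 25297 63527 1634278
8 24350 64474 1569804
9 23390 65434 1504370
10 22415 66409 1437961
11 21425 67399 1370562
12 20421 68403 1302159
13 19402 69422 1232737
14 18367 70457 1162280
15 17317 71507 1090773
16 16252 72572 1018201
17 15171 73653 944548
18 14073 74751 869797
19 12959 75865 793932
20 11829 76995 716937
21 10682 78142 638795
22 9518 79306 559489
23 8336 80488 479001
24 7137 81687 397314
25 5919 82905 314409
26 4684 84140 230269
27 3431 85393 144876
28 2158 86666 58210
29 867 58210 0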